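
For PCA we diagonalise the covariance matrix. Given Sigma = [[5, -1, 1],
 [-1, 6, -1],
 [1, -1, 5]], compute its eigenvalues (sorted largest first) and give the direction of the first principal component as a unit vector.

Step 1 — characteristic polynomial p(λ) = det(λI - Sigma) = λ³ - tr·λ² + c_1·λ - det, where tr = trace, c_1 = sum of the principal 2×2 minors, det = det(Sigma):
  tr = 5 + 6 + 5 = 16,
  c_1 = (5·6 - (-1)²) + (5·5 - (1)²) + (6·5 - (-1)²) = 29 + 24 + 29 = 82,
  det = 5·(6·5 - (-1)²) - (-1)·((-1)·5 - (-1)·(1)) + (1)·((-1)·(-1) - 6·(1)) = 5·(29) - (-1)·(-4) + (1)·(-5) = 136.
  So p(λ) = λ³ - 16λ² + 82λ - 136.
Step 2 — look for an integer root (rational root theorem: any rational root is an integer divisor of 136). Testing λ = 4:
  p(4) = 64 - 256 + 328 - 136 = 0  ✓
  Dividing out (λ - 4): p(λ) = (λ - 4)(λ² - 12λ + 34).
Step 3 — remaining eigenvalues from the quadratic λ² - 12λ + 34 = 0:
  Δ = 12² - 4·34 = 144 - 136 = 8,  λ = (12 ± √8)/2 = (12 ± 2.8284)/2 ≈ 7.4142 or 4.5858.
  Sorted: λ_1 = 7.4142,  λ_2 = 4.5858,  λ_3 = 4  (check: sum = 16 = tr ✓).

Step 4 — unit eigenvector for λ_1 ≈ 7.4142: v spans the null space of (Sigma - λ_1 I), whose rows are
  r_1 = (-2.4142, -1, 1),  r_2 = (-1, -1.4142, -1),  r_3 = (1, -1, -2.4142).
  v is orthogonal to every row, so take v ∝ r_1 × r_2 = ((-1)·(-1) - (1)·(-1.4142), (1)·(-1) - (-2.4142)·(-1), (-2.4142)·(-1.4142) - (-1)·(-1)) ≈ (2.4142, -3.4142, 2.4142).
  Let u = (2.4142, -3.4142, 2.4142).
  ||u|| = √((2.4142)² + (-3.4142)² + (2.4142)²) = √(23.3137) ≈ 4.8284,  v_1 = u/||u|| ≈ (0.5, -0.7071, 0.5) (||v_1|| = 1).

λ_1 = 7.4142,  λ_2 = 4.5858,  λ_3 = 4;  v_1 ≈ (0.5, -0.7071, 0.5)


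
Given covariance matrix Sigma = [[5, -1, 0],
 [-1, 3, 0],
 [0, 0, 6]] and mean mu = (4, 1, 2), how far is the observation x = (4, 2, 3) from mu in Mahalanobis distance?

Step 1 — centre the observation: (x - mu) = (0, 1, 1).

Step 2 — invert Sigma (cofactor / det for 3×3, or solve directly):
  Sigma^{-1} = [[0.2143, 0.0714, 0],
 [0.0714, 0.3571, 0],
 [0, 0, 0.1667]].

Step 3 — form the quadratic (x - mu)^T · Sigma^{-1} · (x - mu):
  Sigma^{-1} · (x - mu) = (0.0714, 0.3571, 0.1667).
  (x - mu)^T · [Sigma^{-1} · (x - mu)] = (0)·(0.0714) + (1)·(0.3571) + (1)·(0.1667) = 0.5238.

Step 4 — take square root: d = √(0.5238) ≈ 0.7237.

d(x, mu) = √(0.5238) ≈ 0.7237


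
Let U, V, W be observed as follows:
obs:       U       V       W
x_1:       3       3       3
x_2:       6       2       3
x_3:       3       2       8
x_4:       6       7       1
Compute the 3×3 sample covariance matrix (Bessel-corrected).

Step 1 — column means:
  mean(U) = (3 + 6 + 3 + 6) / 4 = 18/4 = 4.5
  mean(V) = (3 + 2 + 2 + 7) / 4 = 14/4 = 3.5
  mean(W) = (3 + 3 + 8 + 1) / 4 = 15/4 = 3.75

Step 2 — sample covariance S[i,j] = (1/(n-1)) · Σ_k (x_{k,i} - mean_i) · (x_{k,j} - mean_j), with n-1 = 3.
  S[U,U] = ((-1.5)·(-1.5) + (1.5)·(1.5) + (-1.5)·(-1.5) + (1.5)·(1.5)) / 3 = 9/3 = 3
  S[U,V] = ((-1.5)·(-0.5) + (1.5)·(-1.5) + (-1.5)·(-1.5) + (1.5)·(3.5)) / 3 = 6/3 = 2
  S[U,W] = ((-1.5)·(-0.75) + (1.5)·(-0.75) + (-1.5)·(4.25) + (1.5)·(-2.75)) / 3 = -10.5/3 = -3.5
  S[V,V] = ((-0.5)·(-0.5) + (-1.5)·(-1.5) + (-1.5)·(-1.5) + (3.5)·(3.5)) / 3 = 17/3 = 5.6667
  S[V,W] = ((-0.5)·(-0.75) + (-1.5)·(-0.75) + (-1.5)·(4.25) + (3.5)·(-2.75)) / 3 = -14.5/3 = -4.8333
  S[W,W] = ((-0.75)·(-0.75) + (-0.75)·(-0.75) + (4.25)·(4.25) + (-2.75)·(-2.75)) / 3 = 26.75/3 = 8.9167

S is symmetric (S[j,i] = S[i,j]). Assembling:

S = [[3, 2, -3.5],
 [2, 5.6667, -4.8333],
 [-3.5, -4.8333, 8.9167]]


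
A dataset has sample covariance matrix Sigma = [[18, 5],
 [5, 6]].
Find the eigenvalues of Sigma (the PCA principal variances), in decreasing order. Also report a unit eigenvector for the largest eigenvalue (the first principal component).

Step 1 — characteristic polynomial of 2×2 Sigma:
  det(Sigma - λI) = λ² - trace · λ + det = 0.
  trace = 18 + 6 = 24, det = 18·6 - (5)² = 83.
Step 2 — discriminant:
  Δ = trace² - 4·det = 576 - 332 = 244.
Step 3 — eigenvalues:
  λ = (trace ± √Δ)/2 = (24 ± 15.6205)/2,
  λ_1 = 19.8102,  λ_2 = 4.1898.

Step 4 — unit eigenvector for λ_1: solve (Sigma - λ_1 I)v = 0. First row:
  (18 - 19.8102)·v_x + (5)·v_y = 0, i.e. (-1.8102)·v_x + (5)·v_y = 0,
  so v ∝ (b, λ_1 - a) = (5, 1.8102) = u.
  ||u|| = √((5)² + (1.8102)²) = √(28.277) ≈ 5.3176,
  v_1 = u/||u|| ≈ (0.9403, 0.3404) (||v_1|| = 1).

λ_1 = 19.8102,  λ_2 = 4.1898;  v_1 ≈ (0.9403, 0.3404)


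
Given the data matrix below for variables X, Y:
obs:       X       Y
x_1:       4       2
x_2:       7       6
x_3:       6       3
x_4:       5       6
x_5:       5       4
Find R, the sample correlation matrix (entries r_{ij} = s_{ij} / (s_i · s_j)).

Step 1 — column means:
  mean(X) = (4 + 7 + 6 + 5 + 5) / 5 = 27/5 = 5.4
  mean(Y) = (2 + 6 + 3 + 6 + 4) / 5 = 21/5 = 4.2

Step 2 — sample variances and covariances s[i,j] = (1/(n-1)) · Σ_k (x_{k,i} - mean_i) · (x_{k,j} - mean_j), with n-1 = 4:
  s[X,X] = ((-1.4)·(-1.4) + (1.6)·(1.6) + (0.6)·(0.6) + (-0.4)·(-0.4) + (-0.4)·(-0.4)) / 4 = 5.2/4 = 1.3
  s[X,Y] = ((-1.4)·(-2.2) + (1.6)·(1.8) + (0.6)·(-1.2) + (-0.4)·(1.8) + (-0.4)·(-0.2)) / 4 = 4.6/4 = 1.15
  s[Y,Y] = ((-2.2)·(-2.2) + (1.8)·(1.8) + (-1.2)·(-1.2) + (1.8)·(1.8) + (-0.2)·(-0.2)) / 4 = 12.8/4 = 3.2
  Sample standard deviations s_i = √(s[i,i]):
  s(X) = √(1.3) = 1.1402
  s(Y) = √(3.2) = 1.7889

Step 3 — r_{ij} = s_{ij} / (s_i · s_j):
  r[X,X] = 1 (diagonal).
  r[X,Y] = 1.15 / (1.1402 · 1.7889) = 1.15 / 2.0396 = 0.5638
  r[Y,Y] = 1 (diagonal).

R is symmetric with unit diagonal. Assembling:

R = [[1, 0.5638],
 [0.5638, 1]]


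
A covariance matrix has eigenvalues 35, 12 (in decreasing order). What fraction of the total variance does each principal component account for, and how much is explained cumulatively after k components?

Step 1 — total variance = trace(Sigma) = Σ λ_i = 35 + 12 = 47.

Step 2 — fraction explained by component i = λ_i / Σ λ:
  PC1: 35/47 = 0.7447
  PC2: 12/47 = 0.2553

Step 3 — cumulative fraction after k components = (λ_1 + ... + λ_k) / Σ λ:
  k = 1: 35/47 = 0.7447
  k = 2: (35 + 12)/47 = 47/47 = 1

Summary (fraction, with percent):

explained: PC1 0.7447 (74.47%), PC2 0.2553 (25.53%);  cumulative: 0.7447, 1


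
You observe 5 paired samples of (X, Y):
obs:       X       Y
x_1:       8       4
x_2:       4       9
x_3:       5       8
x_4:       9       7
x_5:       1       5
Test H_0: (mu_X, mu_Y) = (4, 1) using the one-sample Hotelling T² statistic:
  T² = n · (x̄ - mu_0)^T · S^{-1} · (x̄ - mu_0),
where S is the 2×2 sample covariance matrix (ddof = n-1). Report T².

Step 1 — sample mean vector:
  mean(X) = (8 + 4 + 5 + 9 + 1) / 5 = 27/5 = 5.4
  mean(Y) = (4 + 9 + 8 + 7 + 5) / 5 = 33/5 = 6.6
  x̄ = (5.4, 6.6),  deviation x̄ - mu_0 = (5.4, 6.6) - (4, 1) = (1.4, 5.6).

Step 2 — sample covariance matrix, S[i,j] = (1/(n-1)) · Σ_k (x_{k,i} - mean_i) · (x_{k,j} - mean_j), divisor n-1 = 4:
  S[X,X] = ((2.6)·(2.6) + (-1.4)·(-1.4) + (-0.4)·(-0.4) + (3.6)·(3.6) + (-4.4)·(-4.4)) / 4 = 41.2/4 = 10.3
  S[X,Y] = ((2.6)·(-2.6) + (-1.4)·(2.4) + (-0.4)·(1.4) + (3.6)·(0.4) + (-4.4)·(-1.6)) / 4 = -2.2/4 = -0.55
  S[Y,Y] = ((-2.6)·(-2.6) + (2.4)·(2.4) + (1.4)·(1.4) + (0.4)·(0.4) + (-1.6)·(-1.6)) / 4 = 17.2/4 = 4.3
  S = [[10.3, -0.55],
 [-0.55, 4.3]].

Step 3 — invert S. det(S) = 10.3·4.3 - (-0.55)² = 43.9875.
  S^{-1} = (1/det) · [[d, -b], [-b, a]] = [[0.0978, 0.0125],
 [0.0125, 0.2342]].

Step 4 — quadratic form (x̄ - mu_0)^T · S^{-1} · (x̄ - mu_0):
  S^{-1} · (x̄ - mu_0) = (0.2069, 1.3288),
  (x̄ - mu_0)^T · [...] = (1.4)·(0.2069) + (5.6)·(1.3288) = 7.7308.

Step 5 — scale by n: T² = 5 · 7.7308 = 38.6542.

T² ≈ 38.6542


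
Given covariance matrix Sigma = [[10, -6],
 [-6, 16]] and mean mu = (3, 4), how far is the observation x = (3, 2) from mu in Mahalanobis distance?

Step 1 — centre the observation: (x - mu) = (0, -2).

Step 2 — invert Sigma. det(Sigma) = 10·16 - (-6)² = 124.
  Sigma^{-1} = (1/det) · [[d, -b], [-b, a]] = [[0.129, 0.0484],
 [0.0484, 0.0806]].

Step 3 — form the quadratic (x - mu)^T · Sigma^{-1} · (x - mu):
  Sigma^{-1} · (x - mu) = (-0.0968, -0.1613).
  (x - mu)^T · [Sigma^{-1} · (x - mu)] = (0)·(-0.0968) + (-2)·(-0.1613) = 0.3226.

Step 4 — take square root: d = √(0.3226) ≈ 0.568.

d(x, mu) = √(0.3226) ≈ 0.568


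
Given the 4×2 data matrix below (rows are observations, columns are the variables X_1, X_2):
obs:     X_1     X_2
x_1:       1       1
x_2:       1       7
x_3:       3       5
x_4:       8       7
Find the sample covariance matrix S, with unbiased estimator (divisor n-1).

Step 1 — column means:
  mean(X_1) = (1 + 1 + 3 + 8) / 4 = 13/4 = 3.25
  mean(X_2) = (1 + 7 + 5 + 7) / 4 = 20/4 = 5

Step 2 — sample covariance S[i,j] = (1/(n-1)) · Σ_k (x_{k,i} - mean_i) · (x_{k,j} - mean_j), with n-1 = 3.
  S[X_1,X_1] = ((-2.25)·(-2.25) + (-2.25)·(-2.25) + (-0.25)·(-0.25) + (4.75)·(4.75)) / 3 = 32.75/3 = 10.9167
  S[X_1,X_2] = ((-2.25)·(-4) + (-2.25)·(2) + (-0.25)·(0) + (4.75)·(2)) / 3 = 14/3 = 4.6667
  S[X_2,X_2] = ((-4)·(-4) + (2)·(2) + (0)·(0) + (2)·(2)) / 3 = 24/3 = 8

S is symmetric (S[j,i] = S[i,j]). Assembling:

S = [[10.9167, 4.6667],
 [4.6667, 8]]


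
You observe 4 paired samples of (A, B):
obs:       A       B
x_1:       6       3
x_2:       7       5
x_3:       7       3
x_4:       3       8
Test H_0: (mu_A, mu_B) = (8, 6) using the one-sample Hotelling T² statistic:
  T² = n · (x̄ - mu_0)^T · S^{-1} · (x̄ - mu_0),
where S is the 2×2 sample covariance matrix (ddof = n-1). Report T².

Step 1 — sample mean vector:
  mean(A) = (6 + 7 + 7 + 3) / 4 = 23/4 = 5.75
  mean(B) = (3 + 5 + 3 + 8) / 4 = 19/4 = 4.75
  x̄ = (5.75, 4.75),  deviation x̄ - mu_0 = (5.75, 4.75) - (8, 6) = (-2.25, -1.25).

Step 2 — sample covariance matrix, S[i,j] = (1/(n-1)) · Σ_k (x_{k,i} - mean_i) · (x_{k,j} - mean_j), divisor n-1 = 3:
  S[A,A] = ((0.25)·(0.25) + (1.25)·(1.25) + (1.25)·(1.25) + (-2.75)·(-2.75)) / 3 = 10.75/3 = 3.5833
  S[A,B] = ((0.25)·(-1.75) + (1.25)·(0.25) + (1.25)·(-1.75) + (-2.75)·(3.25)) / 3 = -11.25/3 = -3.75
  S[B,B] = ((-1.75)·(-1.75) + (0.25)·(0.25) + (-1.75)·(-1.75) + (3.25)·(3.25)) / 3 = 16.75/3 = 5.5833
  S = [[3.5833, -3.75],
 [-3.75, 5.5833]].

Step 3 — invert S. det(S) = 3.5833·5.5833 - (-3.75)² = 5.9444.
  S^{-1} = (1/det) · [[d, -b], [-b, a]] = [[0.9393, 0.6308],
 [0.6308, 0.6028]].

Step 4 — quadratic form (x̄ - mu_0)^T · S^{-1} · (x̄ - mu_0):
  S^{-1} · (x̄ - mu_0) = (-2.9019, -2.1729),
  (x̄ - mu_0)^T · [...] = (-2.25)·(-2.9019) + (-1.25)·(-2.1729) = 9.2453.

Step 5 — scale by n: T² = 4 · 9.2453 = 36.9813.

T² ≈ 36.9813


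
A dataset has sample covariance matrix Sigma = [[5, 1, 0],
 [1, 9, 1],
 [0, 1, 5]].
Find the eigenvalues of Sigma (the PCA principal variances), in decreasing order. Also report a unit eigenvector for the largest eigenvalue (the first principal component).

Step 1 — characteristic polynomial p(λ) = det(λI - Sigma) = λ³ - tr·λ² + c_1·λ - det, where tr = trace, c_1 = sum of the principal 2×2 minors, det = det(Sigma):
  tr = 5 + 9 + 5 = 19,
  c_1 = (5·9 - (1)²) + (5·5 - (0)²) + (9·5 - (1)²) = 44 + 25 + 44 = 113,
  det = 5·(9·5 - (1)²) - (1)·((1)·5 - (1)·(0)) + (0)·((1)·(1) - 9·(0)) = 5·(44) - (1)·(5) + (0)·(1) = 215.
  So p(λ) = λ³ - 19λ² + 113λ - 215.
Step 2 — look for an integer root (rational root theorem: any rational root is an integer divisor of 215). Testing λ = 5:
  p(5) = 125 - 475 + 565 - 215 = 0  ✓
  Dividing out (λ - 5): p(λ) = (λ - 5)(λ² - 14λ + 43).
Step 3 — remaining eigenvalues from the quadratic λ² - 14λ + 43 = 0:
  Δ = 14² - 4·43 = 196 - 172 = 24,  λ = (14 ± √24)/2 = (14 ± 4.899)/2 ≈ 9.4495 or 4.5505.
  Sorted: λ_1 = 9.4495,  λ_2 = 5,  λ_3 = 4.5505  (check: sum = 19 = tr ✓).

Step 4 — unit eigenvector for λ_1 ≈ 9.4495: v spans the null space of (Sigma - λ_1 I), whose rows are
  r_1 = (-4.4495, 1, 0),  r_2 = (1, -0.4495, 1),  r_3 = (0, 1, -4.4495).
  v is orthogonal to every row, so take v ∝ r_1 × r_2 = ((1)·(1) - (0)·(-0.4495), (0)·(1) - (-4.4495)·(1), (-4.4495)·(-0.4495) - (1)·(1)) ≈ (1, 4.4495, 1).
  Let u = (1, 4.4495, 1).
  ||u|| = √((1)² + (4.4495)² + (1)²) = √(21.798) ≈ 4.6688,  v_1 = u/||u|| ≈ (0.2142, 0.953, 0.2142) (||v_1|| = 1).

λ_1 = 9.4495,  λ_2 = 5,  λ_3 = 4.5505;  v_1 ≈ (0.2142, 0.953, 0.2142)


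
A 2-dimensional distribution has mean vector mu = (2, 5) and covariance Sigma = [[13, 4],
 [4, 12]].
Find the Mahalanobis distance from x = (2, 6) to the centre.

Step 1 — centre the observation: (x - mu) = (0, 1).

Step 2 — invert Sigma. det(Sigma) = 13·12 - (4)² = 140.
  Sigma^{-1} = (1/det) · [[d, -b], [-b, a]] = [[0.0857, -0.0286],
 [-0.0286, 0.0929]].

Step 3 — form the quadratic (x - mu)^T · Sigma^{-1} · (x - mu):
  Sigma^{-1} · (x - mu) = (-0.0286, 0.0929).
  (x - mu)^T · [Sigma^{-1} · (x - mu)] = (0)·(-0.0286) + (1)·(0.0929) = 0.0929.

Step 4 — take square root: d = √(0.0929) ≈ 0.3047.

d(x, mu) = √(0.0929) ≈ 0.3047


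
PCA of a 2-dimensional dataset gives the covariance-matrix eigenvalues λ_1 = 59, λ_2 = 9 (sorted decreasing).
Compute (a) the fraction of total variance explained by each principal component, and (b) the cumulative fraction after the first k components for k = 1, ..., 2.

Step 1 — total variance = trace(Sigma) = Σ λ_i = 59 + 9 = 68.

Step 2 — fraction explained by component i = λ_i / Σ λ:
  PC1: 59/68 = 0.8676
  PC2: 9/68 = 0.1324

Step 3 — cumulative fraction after k components = (λ_1 + ... + λ_k) / Σ λ:
  k = 1: 59/68 = 0.8676
  k = 2: (59 + 9)/68 = 68/68 = 1

Summary (fraction, with percent):

explained: PC1 0.8676 (86.76%), PC2 0.1324 (13.24%);  cumulative: 0.8676, 1


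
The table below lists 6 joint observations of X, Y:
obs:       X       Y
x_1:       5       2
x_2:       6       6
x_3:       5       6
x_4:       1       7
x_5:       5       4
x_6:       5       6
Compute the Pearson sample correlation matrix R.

Step 1 — column means:
  mean(X) = (5 + 6 + 5 + 1 + 5 + 5) / 6 = 27/6 = 4.5
  mean(Y) = (2 + 6 + 6 + 7 + 4 + 6) / 6 = 31/6 = 5.1667

Step 2 — sample variances and covariances s[i,j] = (1/(n-1)) · Σ_k (x_{k,i} - mean_i) · (x_{k,j} - mean_j), with n-1 = 5:
  s[X,X] = ((0.5)·(0.5) + (1.5)·(1.5) + (0.5)·(0.5) + (-3.5)·(-3.5) + (0.5)·(0.5) + (0.5)·(0.5)) / 5 = 15.5/5 = 3.1
  s[X,Y] = ((0.5)·(-3.1667) + (1.5)·(0.8333) + (0.5)·(0.8333) + (-3.5)·(1.8333) + (0.5)·(-1.1667) + (0.5)·(0.8333)) / 5 = -6.5/5 = -1.3
  s[Y,Y] = ((-3.1667)·(-3.1667) + (0.8333)·(0.8333) + (0.8333)·(0.8333) + (1.8333)·(1.8333) + (-1.1667)·(-1.1667) + (0.8333)·(0.8333)) / 5 = 16.8333/5 = 3.3667
  Sample standard deviations s_i = √(s[i,i]):
  s(X) = √(3.1) = 1.7607
  s(Y) = √(3.3667) = 1.8348

Step 3 — r_{ij} = s_{ij} / (s_i · s_j):
  r[X,X] = 1 (diagonal).
  r[X,Y] = -1.3 / (1.7607 · 1.8348) = -1.3 / 3.2306 = -0.4024
  r[Y,Y] = 1 (diagonal).

R is symmetric with unit diagonal. Assembling:

R = [[1, -0.4024],
 [-0.4024, 1]]


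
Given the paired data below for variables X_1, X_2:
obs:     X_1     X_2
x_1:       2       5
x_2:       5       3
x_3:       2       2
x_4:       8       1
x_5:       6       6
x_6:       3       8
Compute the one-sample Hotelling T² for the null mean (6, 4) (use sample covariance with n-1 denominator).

Step 1 — sample mean vector:
  mean(X_1) = (2 + 5 + 2 + 8 + 6 + 3) / 6 = 26/6 = 4.3333
  mean(X_2) = (5 + 3 + 2 + 1 + 6 + 8) / 6 = 25/6 = 4.1667
  x̄ = (4.3333, 4.1667),  deviation x̄ - mu_0 = (4.3333, 4.1667) - (6, 4) = (-1.6667, 0.1667).

Step 2 — sample covariance matrix, S[i,j] = (1/(n-1)) · Σ_k (x_{k,i} - mean_i) · (x_{k,j} - mean_j), divisor n-1 = 5:
  S[X_1,X_1] = ((-2.3333)·(-2.3333) + (0.6667)·(0.6667) + (-2.3333)·(-2.3333) + (3.6667)·(3.6667) + (1.6667)·(1.6667) + (-1.3333)·(-1.3333)) / 5 = 29.3333/5 = 5.8667
  S[X_1,X_2] = ((-2.3333)·(0.8333) + (0.6667)·(-1.1667) + (-2.3333)·(-2.1667) + (3.6667)·(-3.1667) + (1.6667)·(1.8333) + (-1.3333)·(3.8333)) / 5 = -11.3333/5 = -2.2667
  S[X_2,X_2] = ((0.8333)·(0.8333) + (-1.1667)·(-1.1667) + (-2.1667)·(-2.1667) + (-3.1667)·(-3.1667) + (1.8333)·(1.8333) + (3.8333)·(3.8333)) / 5 = 34.8333/5 = 6.9667
  S = [[5.8667, -2.2667],
 [-2.2667, 6.9667]].

Step 3 — invert S. det(S) = 5.8667·6.9667 - (-2.2667)² = 35.7333.
  S^{-1} = (1/det) · [[d, -b], [-b, a]] = [[0.195, 0.0634],
 [0.0634, 0.1642]].

Step 4 — quadratic form (x̄ - mu_0)^T · S^{-1} · (x̄ - mu_0):
  S^{-1} · (x̄ - mu_0) = (-0.3144, -0.0784),
  (x̄ - mu_0)^T · [...] = (-1.6667)·(-0.3144) + (0.1667)·(-0.0784) = 0.5109.

Step 5 — scale by n: T² = 6 · 0.5109 = 3.0653.

T² ≈ 3.0653


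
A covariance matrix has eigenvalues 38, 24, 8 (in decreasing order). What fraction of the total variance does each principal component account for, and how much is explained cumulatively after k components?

Step 1 — total variance = trace(Sigma) = Σ λ_i = 38 + 24 + 8 = 70.

Step 2 — fraction explained by component i = λ_i / Σ λ:
  PC1: 38/70 = 0.5429
  PC2: 24/70 = 0.3429
  PC3: 8/70 = 0.1143

Step 3 — cumulative fraction after k components = (λ_1 + ... + λ_k) / Σ λ:
  k = 1: 38/70 = 0.5429
  k = 2: (38 + 24)/70 = 62/70 = 0.8857
  k = 3: (38 + 24 + 8)/70 = 70/70 = 1

Summary (fraction, with percent):

explained: PC1 0.5429 (54.29%), PC2 0.3429 (34.29%), PC3 0.1143 (11.43%);  cumulative: 0.5429, 0.8857, 1


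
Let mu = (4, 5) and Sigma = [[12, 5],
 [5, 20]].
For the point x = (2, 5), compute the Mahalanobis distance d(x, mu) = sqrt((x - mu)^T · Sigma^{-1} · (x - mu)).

Step 1 — centre the observation: (x - mu) = (-2, 0).

Step 2 — invert Sigma. det(Sigma) = 12·20 - (5)² = 215.
  Sigma^{-1} = (1/det) · [[d, -b], [-b, a]] = [[0.093, -0.0233],
 [-0.0233, 0.0558]].

Step 3 — form the quadratic (x - mu)^T · Sigma^{-1} · (x - mu):
  Sigma^{-1} · (x - mu) = (-0.186, 0.0465).
  (x - mu)^T · [Sigma^{-1} · (x - mu)] = (-2)·(-0.186) + (0)·(0.0465) = 0.3721.

Step 4 — take square root: d = √(0.3721) ≈ 0.61.

d(x, mu) = √(0.3721) ≈ 0.61


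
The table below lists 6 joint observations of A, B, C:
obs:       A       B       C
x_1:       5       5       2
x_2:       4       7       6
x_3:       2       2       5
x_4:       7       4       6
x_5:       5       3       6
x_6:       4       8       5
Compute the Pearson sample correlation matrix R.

Step 1 — column means:
  mean(A) = (5 + 4 + 2 + 7 + 5 + 4) / 6 = 27/6 = 4.5
  mean(B) = (5 + 7 + 2 + 4 + 3 + 8) / 6 = 29/6 = 4.8333
  mean(C) = (2 + 6 + 5 + 6 + 6 + 5) / 6 = 30/6 = 5

Step 2 — sample variances and covariances s[i,j] = (1/(n-1)) · Σ_k (x_{k,i} - mean_i) · (x_{k,j} - mean_j), with n-1 = 5:
  s[A,A] = ((0.5)·(0.5) + (-0.5)·(-0.5) + (-2.5)·(-2.5) + (2.5)·(2.5) + (0.5)·(0.5) + (-0.5)·(-0.5)) / 5 = 13.5/5 = 2.7
  s[A,B] = ((0.5)·(0.1667) + (-0.5)·(2.1667) + (-2.5)·(-2.8333) + (2.5)·(-0.8333) + (0.5)·(-1.8333) + (-0.5)·(3.1667)) / 5 = 1.5/5 = 0.3
  s[A,C] = ((0.5)·(-3) + (-0.5)·(1) + (-2.5)·(0) + (2.5)·(1) + (0.5)·(1) + (-0.5)·(0)) / 5 = 1/5 = 0.2
  s[B,B] = ((0.1667)·(0.1667) + (2.1667)·(2.1667) + (-2.8333)·(-2.8333) + (-0.8333)·(-0.8333) + (-1.8333)·(-1.8333) + (3.1667)·(3.1667)) / 5 = 26.8333/5 = 5.3667
  s[B,C] = ((0.1667)·(-3) + (2.1667)·(1) + (-2.8333)·(0) + (-0.8333)·(1) + (-1.8333)·(1) + (3.1667)·(0)) / 5 = -1/5 = -0.2
  s[C,C] = ((-3)·(-3) + (1)·(1) + (0)·(0) + (1)·(1) + (1)·(1) + (0)·(0)) / 5 = 12/5 = 2.4
  Sample standard deviations s_i = √(s[i,i]):
  s(A) = √(2.7) = 1.6432
  s(B) = √(5.3667) = 2.3166
  s(C) = √(2.4) = 1.5492

Step 3 — r_{ij} = s_{ij} / (s_i · s_j):
  r[A,A] = 1 (diagonal).
  r[A,B] = 0.3 / (1.6432 · 2.3166) = 0.3 / 3.8066 = 0.0788
  r[A,C] = 0.2 / (1.6432 · 1.5492) = 0.2 / 2.5456 = 0.0786
  r[B,B] = 1 (diagonal).
  r[B,C] = -0.2 / (2.3166 · 1.5492) = -0.2 / 3.5889 = -0.0557
  r[C,C] = 1 (diagonal).

R is symmetric with unit diagonal. Assembling:

R = [[1, 0.0788, 0.0786],
 [0.0788, 1, -0.0557],
 [0.0786, -0.0557, 1]]


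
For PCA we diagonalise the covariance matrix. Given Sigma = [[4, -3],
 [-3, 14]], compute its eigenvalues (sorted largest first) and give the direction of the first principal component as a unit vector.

Step 1 — characteristic polynomial of 2×2 Sigma:
  det(Sigma - λI) = λ² - trace · λ + det = 0.
  trace = 4 + 14 = 18, det = 4·14 - (-3)² = 47.
Step 2 — discriminant:
  Δ = trace² - 4·det = 324 - 188 = 136.
Step 3 — eigenvalues:
  λ = (trace ± √Δ)/2 = (18 ± 11.6619)/2,
  λ_1 = 14.831,  λ_2 = 3.169.

Step 4 — unit eigenvector for λ_1: solve (Sigma - λ_1 I)v = 0. First row:
  (4 - 14.831)·v_x + (-3)·v_y = 0, i.e. (-10.831)·v_x + (-3)·v_y = 0,
  so v ∝ (b, λ_1 - a) = (-3, 10.831); multiply by -1 so the first entry is positive: u = (3, -10.831).
  ||u|| = √((3)² + (-10.831)²) = √(126.3095) ≈ 11.2388,
  v_1 = u/||u|| ≈ (0.2669, -0.9637) (||v_1|| = 1).

λ_1 = 14.831,  λ_2 = 3.169;  v_1 ≈ (0.2669, -0.9637)


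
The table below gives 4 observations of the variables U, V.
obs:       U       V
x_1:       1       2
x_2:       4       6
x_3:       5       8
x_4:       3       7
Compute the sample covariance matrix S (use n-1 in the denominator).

Step 1 — column means:
  mean(U) = (1 + 4 + 5 + 3) / 4 = 13/4 = 3.25
  mean(V) = (2 + 6 + 8 + 7) / 4 = 23/4 = 5.75

Step 2 — sample covariance S[i,j] = (1/(n-1)) · Σ_k (x_{k,i} - mean_i) · (x_{k,j} - mean_j), with n-1 = 3.
  S[U,U] = ((-2.25)·(-2.25) + (0.75)·(0.75) + (1.75)·(1.75) + (-0.25)·(-0.25)) / 3 = 8.75/3 = 2.9167
  S[U,V] = ((-2.25)·(-3.75) + (0.75)·(0.25) + (1.75)·(2.25) + (-0.25)·(1.25)) / 3 = 12.25/3 = 4.0833
  S[V,V] = ((-3.75)·(-3.75) + (0.25)·(0.25) + (2.25)·(2.25) + (1.25)·(1.25)) / 3 = 20.75/3 = 6.9167

S is symmetric (S[j,i] = S[i,j]). Assembling:

S = [[2.9167, 4.0833],
 [4.0833, 6.9167]]


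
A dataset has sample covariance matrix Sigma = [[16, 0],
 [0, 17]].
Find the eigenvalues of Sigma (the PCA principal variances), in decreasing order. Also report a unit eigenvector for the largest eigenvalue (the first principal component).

Step 1 — characteristic polynomial of 2×2 Sigma:
  det(Sigma - λI) = λ² - trace · λ + det = 0.
  trace = 16 + 17 = 33, det = 16·17 - (0)² = 272.
Step 2 — discriminant:
  Δ = trace² - 4·det = 1089 - 1088 = 1.
Step 3 — eigenvalues:
  λ = (trace ± √Δ)/2 = (33 ± 1)/2,
  λ_1 = 17,  λ_2 = 16.

Step 4 — unit eigenvector for λ_1: Sigma is diagonal, so its eigenvectors are the coordinate axes. λ_1 = 17 is the diagonal entry on the second coordinate axis, hence
  v_1 = (0, 1) (||v_1|| = 1).

λ_1 = 17,  λ_2 = 16;  v_1 ≈ (0, 1)


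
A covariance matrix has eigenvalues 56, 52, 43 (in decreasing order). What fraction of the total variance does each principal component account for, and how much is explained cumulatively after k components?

Step 1 — total variance = trace(Sigma) = Σ λ_i = 56 + 52 + 43 = 151.

Step 2 — fraction explained by component i = λ_i / Σ λ:
  PC1: 56/151 = 0.3709
  PC2: 52/151 = 0.3444
  PC3: 43/151 = 0.2848

Step 3 — cumulative fraction after k components = (λ_1 + ... + λ_k) / Σ λ:
  k = 1: 56/151 = 0.3709
  k = 2: (56 + 52)/151 = 108/151 = 0.7152
  k = 3: (56 + 52 + 43)/151 = 151/151 = 1

Summary (fraction, with percent):

explained: PC1 0.3709 (37.09%), PC2 0.3444 (34.44%), PC3 0.2848 (28.48%);  cumulative: 0.3709, 0.7152, 1


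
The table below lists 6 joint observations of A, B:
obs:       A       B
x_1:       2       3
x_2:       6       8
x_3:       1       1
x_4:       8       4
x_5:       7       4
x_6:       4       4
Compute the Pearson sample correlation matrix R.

Step 1 — column means:
  mean(A) = (2 + 6 + 1 + 8 + 7 + 4) / 6 = 28/6 = 4.6667
  mean(B) = (3 + 8 + 1 + 4 + 4 + 4) / 6 = 24/6 = 4

Step 2 — sample variances and covariances s[i,j] = (1/(n-1)) · Σ_k (x_{k,i} - mean_i) · (x_{k,j} - mean_j), with n-1 = 5:
  s[A,A] = ((-2.6667)·(-2.6667) + (1.3333)·(1.3333) + (-3.6667)·(-3.6667) + (3.3333)·(3.3333) + (2.3333)·(2.3333) + (-0.6667)·(-0.6667)) / 5 = 39.3333/5 = 7.8667
  s[A,B] = ((-2.6667)·(-1) + (1.3333)·(4) + (-3.6667)·(-3) + (3.3333)·(0) + (2.3333)·(0) + (-0.6667)·(0)) / 5 = 19/5 = 3.8
  s[B,B] = ((-1)·(-1) + (4)·(4) + (-3)·(-3) + (0)·(0) + (0)·(0) + (0)·(0)) / 5 = 26/5 = 5.2
  Sample standard deviations s_i = √(s[i,i]):
  s(A) = √(7.8667) = 2.8048
  s(B) = √(5.2) = 2.2804

Step 3 — r_{ij} = s_{ij} / (s_i · s_j):
  r[A,A] = 1 (diagonal).
  r[A,B] = 3.8 / (2.8048 · 2.2804) = 3.8 / 6.3958 = 0.5941
  r[B,B] = 1 (diagonal).

R is symmetric with unit diagonal. Assembling:

R = [[1, 0.5941],
 [0.5941, 1]]


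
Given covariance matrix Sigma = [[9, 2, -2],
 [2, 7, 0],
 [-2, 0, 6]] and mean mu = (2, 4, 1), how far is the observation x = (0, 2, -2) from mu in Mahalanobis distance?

Step 1 — centre the observation: (x - mu) = (-2, -2, -3).

Step 2 — invert Sigma (cofactor / det for 3×3, or solve directly):
  Sigma^{-1} = [[0.1288, -0.0368, 0.0429],
 [-0.0368, 0.1534, -0.0123],
 [0.0429, -0.0123, 0.181]].

Step 3 — form the quadratic (x - mu)^T · Sigma^{-1} · (x - mu):
  Sigma^{-1} · (x - mu) = (-0.3129, -0.1963, -0.6043).
  (x - mu)^T · [Sigma^{-1} · (x - mu)] = (-2)·(-0.3129) + (-2)·(-0.1963) + (-3)·(-0.6043) = 2.8313.

Step 4 — take square root: d = √(2.8313) ≈ 1.6826.

d(x, mu) = √(2.8313) ≈ 1.6826


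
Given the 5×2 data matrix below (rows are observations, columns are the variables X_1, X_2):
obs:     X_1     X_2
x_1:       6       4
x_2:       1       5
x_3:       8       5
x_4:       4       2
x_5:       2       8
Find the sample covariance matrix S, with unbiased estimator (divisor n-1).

Step 1 — column means:
  mean(X_1) = (6 + 1 + 8 + 4 + 2) / 5 = 21/5 = 4.2
  mean(X_2) = (4 + 5 + 5 + 2 + 8) / 5 = 24/5 = 4.8

Step 2 — sample covariance S[i,j] = (1/(n-1)) · Σ_k (x_{k,i} - mean_i) · (x_{k,j} - mean_j), with n-1 = 4.
  S[X_1,X_1] = ((1.8)·(1.8) + (-3.2)·(-3.2) + (3.8)·(3.8) + (-0.2)·(-0.2) + (-2.2)·(-2.2)) / 4 = 32.8/4 = 8.2
  S[X_1,X_2] = ((1.8)·(-0.8) + (-3.2)·(0.2) + (3.8)·(0.2) + (-0.2)·(-2.8) + (-2.2)·(3.2)) / 4 = -7.8/4 = -1.95
  S[X_2,X_2] = ((-0.8)·(-0.8) + (0.2)·(0.2) + (0.2)·(0.2) + (-2.8)·(-2.8) + (3.2)·(3.2)) / 4 = 18.8/4 = 4.7

S is symmetric (S[j,i] = S[i,j]). Assembling:

S = [[8.2, -1.95],
 [-1.95, 4.7]]


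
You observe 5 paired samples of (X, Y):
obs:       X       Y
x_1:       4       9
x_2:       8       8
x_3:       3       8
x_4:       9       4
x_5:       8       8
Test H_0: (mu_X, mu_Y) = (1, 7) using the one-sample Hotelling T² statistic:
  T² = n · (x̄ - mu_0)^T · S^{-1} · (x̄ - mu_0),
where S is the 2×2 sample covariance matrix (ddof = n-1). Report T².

Step 1 — sample mean vector:
  mean(X) = (4 + 8 + 3 + 9 + 8) / 5 = 32/5 = 6.4
  mean(Y) = (9 + 8 + 8 + 4 + 8) / 5 = 37/5 = 7.4
  x̄ = (6.4, 7.4),  deviation x̄ - mu_0 = (6.4, 7.4) - (1, 7) = (5.4, 0.4).

Step 2 — sample covariance matrix, S[i,j] = (1/(n-1)) · Σ_k (x_{k,i} - mean_i) · (x_{k,j} - mean_j), divisor n-1 = 4:
  S[X,X] = ((-2.4)·(-2.4) + (1.6)·(1.6) + (-3.4)·(-3.4) + (2.6)·(2.6) + (1.6)·(1.6)) / 4 = 29.2/4 = 7.3
  S[X,Y] = ((-2.4)·(1.6) + (1.6)·(0.6) + (-3.4)·(0.6) + (2.6)·(-3.4) + (1.6)·(0.6)) / 4 = -12.8/4 = -3.2
  S[Y,Y] = ((1.6)·(1.6) + (0.6)·(0.6) + (0.6)·(0.6) + (-3.4)·(-3.4) + (0.6)·(0.6)) / 4 = 15.2/4 = 3.8
  S = [[7.3, -3.2],
 [-3.2, 3.8]].

Step 3 — invert S. det(S) = 7.3·3.8 - (-3.2)² = 17.5.
  S^{-1} = (1/det) · [[d, -b], [-b, a]] = [[0.2171, 0.1829],
 [0.1829, 0.4171]].

Step 4 — quadratic form (x̄ - mu_0)^T · S^{-1} · (x̄ - mu_0):
  S^{-1} · (x̄ - mu_0) = (1.2457, 1.1543),
  (x̄ - mu_0)^T · [...] = (5.4)·(1.2457) + (0.4)·(1.1543) = 7.1886.

Step 5 — scale by n: T² = 5 · 7.1886 = 35.9429.

T² ≈ 35.9429


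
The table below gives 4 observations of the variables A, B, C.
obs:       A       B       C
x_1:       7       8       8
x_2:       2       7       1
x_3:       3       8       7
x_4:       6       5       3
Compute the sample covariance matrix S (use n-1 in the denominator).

Step 1 — column means:
  mean(A) = (7 + 2 + 3 + 6) / 4 = 18/4 = 4.5
  mean(B) = (8 + 7 + 8 + 5) / 4 = 28/4 = 7
  mean(C) = (8 + 1 + 7 + 3) / 4 = 19/4 = 4.75

Step 2 — sample covariance S[i,j] = (1/(n-1)) · Σ_k (x_{k,i} - mean_i) · (x_{k,j} - mean_j), with n-1 = 3.
  S[A,A] = ((2.5)·(2.5) + (-2.5)·(-2.5) + (-1.5)·(-1.5) + (1.5)·(1.5)) / 3 = 17/3 = 5.6667
  S[A,B] = ((2.5)·(1) + (-2.5)·(0) + (-1.5)·(1) + (1.5)·(-2)) / 3 = -2/3 = -0.6667
  S[A,C] = ((2.5)·(3.25) + (-2.5)·(-3.75) + (-1.5)·(2.25) + (1.5)·(-1.75)) / 3 = 11.5/3 = 3.8333
  S[B,B] = ((1)·(1) + (0)·(0) + (1)·(1) + (-2)·(-2)) / 3 = 6/3 = 2
  S[B,C] = ((1)·(3.25) + (0)·(-3.75) + (1)·(2.25) + (-2)·(-1.75)) / 3 = 9/3 = 3
  S[C,C] = ((3.25)·(3.25) + (-3.75)·(-3.75) + (2.25)·(2.25) + (-1.75)·(-1.75)) / 3 = 32.75/3 = 10.9167

S is symmetric (S[j,i] = S[i,j]). Assembling:

S = [[5.6667, -0.6667, 3.8333],
 [-0.6667, 2, 3],
 [3.8333, 3, 10.9167]]


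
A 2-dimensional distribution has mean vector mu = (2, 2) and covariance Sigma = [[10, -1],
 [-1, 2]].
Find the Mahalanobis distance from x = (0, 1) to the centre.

Step 1 — centre the observation: (x - mu) = (-2, -1).

Step 2 — invert Sigma. det(Sigma) = 10·2 - (-1)² = 19.
  Sigma^{-1} = (1/det) · [[d, -b], [-b, a]] = [[0.1053, 0.0526],
 [0.0526, 0.5263]].

Step 3 — form the quadratic (x - mu)^T · Sigma^{-1} · (x - mu):
  Sigma^{-1} · (x - mu) = (-0.2632, -0.6316).
  (x - mu)^T · [Sigma^{-1} · (x - mu)] = (-2)·(-0.2632) + (-1)·(-0.6316) = 1.1579.

Step 4 — take square root: d = √(1.1579) ≈ 1.0761.

d(x, mu) = √(1.1579) ≈ 1.0761


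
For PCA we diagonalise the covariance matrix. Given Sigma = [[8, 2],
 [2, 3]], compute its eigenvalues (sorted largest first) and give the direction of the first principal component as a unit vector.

Step 1 — characteristic polynomial of 2×2 Sigma:
  det(Sigma - λI) = λ² - trace · λ + det = 0.
  trace = 8 + 3 = 11, det = 8·3 - (2)² = 20.
Step 2 — discriminant:
  Δ = trace² - 4·det = 121 - 80 = 41.
Step 3 — eigenvalues:
  λ = (trace ± √Δ)/2 = (11 ± 6.4031)/2,
  λ_1 = 8.7016,  λ_2 = 2.2984.

Step 4 — unit eigenvector for λ_1: solve (Sigma - λ_1 I)v = 0. First row:
  (8 - 8.7016)·v_x + (2)·v_y = 0, i.e. (-0.7016)·v_x + (2)·v_y = 0,
  so v ∝ (b, λ_1 - a) = (2, 0.7016) = u.
  ||u|| = √((2)² + (0.7016)²) = √(4.4922) ≈ 2.1195,
  v_1 = u/||u|| ≈ (0.9436, 0.331) (||v_1|| = 1).

λ_1 = 8.7016,  λ_2 = 2.2984;  v_1 ≈ (0.9436, 0.331)


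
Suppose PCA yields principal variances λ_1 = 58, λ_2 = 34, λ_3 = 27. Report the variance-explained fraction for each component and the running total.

Step 1 — total variance = trace(Sigma) = Σ λ_i = 58 + 34 + 27 = 119.

Step 2 — fraction explained by component i = λ_i / Σ λ:
  PC1: 58/119 = 0.4874
  PC2: 34/119 = 0.2857
  PC3: 27/119 = 0.2269

Step 3 — cumulative fraction after k components = (λ_1 + ... + λ_k) / Σ λ:
  k = 1: 58/119 = 0.4874
  k = 2: (58 + 34)/119 = 92/119 = 0.7731
  k = 3: (58 + 34 + 27)/119 = 119/119 = 1

Summary (fraction, with percent):

explained: PC1 0.4874 (48.74%), PC2 0.2857 (28.57%), PC3 0.2269 (22.69%);  cumulative: 0.4874, 0.7731, 1


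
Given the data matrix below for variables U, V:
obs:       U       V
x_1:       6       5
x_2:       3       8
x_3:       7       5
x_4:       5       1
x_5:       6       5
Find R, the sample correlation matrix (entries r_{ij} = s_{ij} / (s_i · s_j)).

Step 1 — column means:
  mean(U) = (6 + 3 + 7 + 5 + 6) / 5 = 27/5 = 5.4
  mean(V) = (5 + 8 + 5 + 1 + 5) / 5 = 24/5 = 4.8

Step 2 — sample variances and covariances s[i,j] = (1/(n-1)) · Σ_k (x_{k,i} - mean_i) · (x_{k,j} - mean_j), with n-1 = 4:
  s[U,U] = ((0.6)·(0.6) + (-2.4)·(-2.4) + (1.6)·(1.6) + (-0.4)·(-0.4) + (0.6)·(0.6)) / 4 = 9.2/4 = 2.3
  s[U,V] = ((0.6)·(0.2) + (-2.4)·(3.2) + (1.6)·(0.2) + (-0.4)·(-3.8) + (0.6)·(0.2)) / 4 = -5.6/4 = -1.4
  s[V,V] = ((0.2)·(0.2) + (3.2)·(3.2) + (0.2)·(0.2) + (-3.8)·(-3.8) + (0.2)·(0.2)) / 4 = 24.8/4 = 6.2
  Sample standard deviations s_i = √(s[i,i]):
  s(U) = √(2.3) = 1.5166
  s(V) = √(6.2) = 2.49

Step 3 — r_{ij} = s_{ij} / (s_i · s_j):
  r[U,U] = 1 (diagonal).
  r[U,V] = -1.4 / (1.5166 · 2.49) = -1.4 / 3.7762 = -0.3707
  r[V,V] = 1 (diagonal).

R is symmetric with unit diagonal. Assembling:

R = [[1, -0.3707],
 [-0.3707, 1]]


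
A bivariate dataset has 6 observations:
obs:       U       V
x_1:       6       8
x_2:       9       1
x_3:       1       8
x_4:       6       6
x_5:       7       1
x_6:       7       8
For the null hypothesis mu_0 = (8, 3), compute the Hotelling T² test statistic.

Step 1 — sample mean vector:
  mean(U) = (6 + 9 + 1 + 6 + 7 + 7) / 6 = 36/6 = 6
  mean(V) = (8 + 1 + 8 + 6 + 1 + 8) / 6 = 32/6 = 5.3333
  x̄ = (6, 5.3333),  deviation x̄ - mu_0 = (6, 5.3333) - (8, 3) = (-2, 2.3333).

Step 2 — sample covariance matrix, S[i,j] = (1/(n-1)) · Σ_k (x_{k,i} - mean_i) · (x_{k,j} - mean_j), divisor n-1 = 5:
  S[U,U] = ((0)·(0) + (3)·(3) + (-5)·(-5) + (0)·(0) + (1)·(1) + (1)·(1)) / 5 = 36/5 = 7.2
  S[U,V] = ((0)·(2.6667) + (3)·(-4.3333) + (-5)·(2.6667) + (0)·(0.6667) + (1)·(-4.3333) + (1)·(2.6667)) / 5 = -28/5 = -5.6
  S[V,V] = ((2.6667)·(2.6667) + (-4.3333)·(-4.3333) + (2.6667)·(2.6667) + (0.6667)·(0.6667) + (-4.3333)·(-4.3333) + (2.6667)·(2.6667)) / 5 = 59.3333/5 = 11.8667
  S = [[7.2, -5.6],
 [-5.6, 11.8667]].

Step 3 — invert S. det(S) = 7.2·11.8667 - (-5.6)² = 54.08.
  S^{-1} = (1/det) · [[d, -b], [-b, a]] = [[0.2194, 0.1036],
 [0.1036, 0.1331]].

Step 4 — quadratic form (x̄ - mu_0)^T · S^{-1} · (x̄ - mu_0):
  S^{-1} · (x̄ - mu_0) = (-0.1972, 0.1036),
  (x̄ - mu_0)^T · [...] = (-2)·(-0.1972) + (2.3333)·(0.1036) = 0.6361.

Step 5 — scale by n: T² = 6 · 0.6361 = 3.8166.

T² ≈ 3.8166


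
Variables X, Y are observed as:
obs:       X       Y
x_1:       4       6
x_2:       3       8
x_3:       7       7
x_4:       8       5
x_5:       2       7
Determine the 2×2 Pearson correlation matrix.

Step 1 — column means:
  mean(X) = (4 + 3 + 7 + 8 + 2) / 5 = 24/5 = 4.8
  mean(Y) = (6 + 8 + 7 + 5 + 7) / 5 = 33/5 = 6.6

Step 2 — sample variances and covariances s[i,j] = (1/(n-1)) · Σ_k (x_{k,i} - mean_i) · (x_{k,j} - mean_j), with n-1 = 4:
  s[X,X] = ((-0.8)·(-0.8) + (-1.8)·(-1.8) + (2.2)·(2.2) + (3.2)·(3.2) + (-2.8)·(-2.8)) / 4 = 26.8/4 = 6.7
  s[X,Y] = ((-0.8)·(-0.6) + (-1.8)·(1.4) + (2.2)·(0.4) + (3.2)·(-1.6) + (-2.8)·(0.4)) / 4 = -7.4/4 = -1.85
  s[Y,Y] = ((-0.6)·(-0.6) + (1.4)·(1.4) + (0.4)·(0.4) + (-1.6)·(-1.6) + (0.4)·(0.4)) / 4 = 5.2/4 = 1.3
  Sample standard deviations s_i = √(s[i,i]):
  s(X) = √(6.7) = 2.5884
  s(Y) = √(1.3) = 1.1402

Step 3 — r_{ij} = s_{ij} / (s_i · s_j):
  r[X,X] = 1 (diagonal).
  r[X,Y] = -1.85 / (2.5884 · 1.1402) = -1.85 / 2.9513 = -0.6268
  r[Y,Y] = 1 (diagonal).

R is symmetric with unit diagonal. Assembling:

R = [[1, -0.6268],
 [-0.6268, 1]]


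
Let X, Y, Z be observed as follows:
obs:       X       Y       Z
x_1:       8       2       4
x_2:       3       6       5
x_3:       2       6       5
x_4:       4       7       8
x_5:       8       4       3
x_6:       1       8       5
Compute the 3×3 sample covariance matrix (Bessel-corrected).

Step 1 — column means:
  mean(X) = (8 + 3 + 2 + 4 + 8 + 1) / 6 = 26/6 = 4.3333
  mean(Y) = (2 + 6 + 6 + 7 + 4 + 8) / 6 = 33/6 = 5.5
  mean(Z) = (4 + 5 + 5 + 8 + 3 + 5) / 6 = 30/6 = 5

Step 2 — sample covariance S[i,j] = (1/(n-1)) · Σ_k (x_{k,i} - mean_i) · (x_{k,j} - mean_j), with n-1 = 5.
  S[X,X] = ((3.6667)·(3.6667) + (-1.3333)·(-1.3333) + (-2.3333)·(-2.3333) + (-0.3333)·(-0.3333) + (3.6667)·(3.6667) + (-3.3333)·(-3.3333)) / 5 = 45.3333/5 = 9.0667
  S[X,Y] = ((3.6667)·(-3.5) + (-1.3333)·(0.5) + (-2.3333)·(0.5) + (-0.3333)·(1.5) + (3.6667)·(-1.5) + (-3.3333)·(2.5)) / 5 = -29/5 = -5.8
  S[X,Z] = ((3.6667)·(-1) + (-1.3333)·(0) + (-2.3333)·(0) + (-0.3333)·(3) + (3.6667)·(-2) + (-3.3333)·(0)) / 5 = -12/5 = -2.4
  S[Y,Y] = ((-3.5)·(-3.5) + (0.5)·(0.5) + (0.5)·(0.5) + (1.5)·(1.5) + (-1.5)·(-1.5) + (2.5)·(2.5)) / 5 = 23.5/5 = 4.7
  S[Y,Z] = ((-3.5)·(-1) + (0.5)·(0) + (0.5)·(0) + (1.5)·(3) + (-1.5)·(-2) + (2.5)·(0)) / 5 = 11/5 = 2.2
  S[Z,Z] = ((-1)·(-1) + (0)·(0) + (0)·(0) + (3)·(3) + (-2)·(-2) + (0)·(0)) / 5 = 14/5 = 2.8

S is symmetric (S[j,i] = S[i,j]). Assembling:

S = [[9.0667, -5.8, -2.4],
 [-5.8, 4.7, 2.2],
 [-2.4, 2.2, 2.8]]


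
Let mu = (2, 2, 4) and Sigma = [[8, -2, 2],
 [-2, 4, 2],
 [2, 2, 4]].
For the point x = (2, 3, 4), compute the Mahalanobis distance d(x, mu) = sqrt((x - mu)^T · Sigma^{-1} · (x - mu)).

Step 1 — centre the observation: (x - mu) = (0, 1, 0).

Step 2 — invert Sigma (cofactor / det for 3×3, or solve directly):
  Sigma^{-1} = [[0.25, 0.25, -0.25],
 [0.25, 0.5833, -0.4167],
 [-0.25, -0.4167, 0.5833]].

Step 3 — form the quadratic (x - mu)^T · Sigma^{-1} · (x - mu):
  Sigma^{-1} · (x - mu) = (0.25, 0.5833, -0.4167).
  (x - mu)^T · [Sigma^{-1} · (x - mu)] = (0)·(0.25) + (1)·(0.5833) + (0)·(-0.4167) = 0.5833.

Step 4 — take square root: d = √(0.5833) ≈ 0.7638.

d(x, mu) = √(0.5833) ≈ 0.7638


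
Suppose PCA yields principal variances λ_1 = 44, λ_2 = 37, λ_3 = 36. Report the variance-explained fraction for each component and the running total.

Step 1 — total variance = trace(Sigma) = Σ λ_i = 44 + 37 + 36 = 117.

Step 2 — fraction explained by component i = λ_i / Σ λ:
  PC1: 44/117 = 0.3761
  PC2: 37/117 = 0.3162
  PC3: 36/117 = 0.3077

Step 3 — cumulative fraction after k components = (λ_1 + ... + λ_k) / Σ λ:
  k = 1: 44/117 = 0.3761
  k = 2: (44 + 37)/117 = 81/117 = 0.6923
  k = 3: (44 + 37 + 36)/117 = 117/117 = 1

Summary (fraction, with percent):

explained: PC1 0.3761 (37.61%), PC2 0.3162 (31.62%), PC3 0.3077 (30.77%);  cumulative: 0.3761, 0.6923, 1


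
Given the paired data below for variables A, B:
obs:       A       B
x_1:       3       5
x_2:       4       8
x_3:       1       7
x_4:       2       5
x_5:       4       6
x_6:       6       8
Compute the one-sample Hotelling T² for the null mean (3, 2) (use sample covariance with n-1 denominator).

Step 1 — sample mean vector:
  mean(A) = (3 + 4 + 1 + 2 + 4 + 6) / 6 = 20/6 = 3.3333
  mean(B) = (5 + 8 + 7 + 5 + 6 + 8) / 6 = 39/6 = 6.5
  x̄ = (3.3333, 6.5),  deviation x̄ - mu_0 = (3.3333, 6.5) - (3, 2) = (0.3333, 4.5).

Step 2 — sample covariance matrix, S[i,j] = (1/(n-1)) · Σ_k (x_{k,i} - mean_i) · (x_{k,j} - mean_j), divisor n-1 = 5:
  S[A,A] = ((-0.3333)·(-0.3333) + (0.6667)·(0.6667) + (-2.3333)·(-2.3333) + (-1.3333)·(-1.3333) + (0.6667)·(0.6667) + (2.6667)·(2.6667)) / 5 = 15.3333/5 = 3.0667
  S[A,B] = ((-0.3333)·(-1.5) + (0.6667)·(1.5) + (-2.3333)·(0.5) + (-1.3333)·(-1.5) + (0.6667)·(-0.5) + (2.6667)·(1.5)) / 5 = 6/5 = 1.2
  S[B,B] = ((-1.5)·(-1.5) + (1.5)·(1.5) + (0.5)·(0.5) + (-1.5)·(-1.5) + (-0.5)·(-0.5) + (1.5)·(1.5)) / 5 = 9.5/5 = 1.9
  S = [[3.0667, 1.2],
 [1.2, 1.9]].

Step 3 — invert S. det(S) = 3.0667·1.9 - (1.2)² = 4.3867.
  S^{-1} = (1/det) · [[d, -b], [-b, a]] = [[0.4331, -0.2736],
 [-0.2736, 0.6991]].

Step 4 — quadratic form (x̄ - mu_0)^T · S^{-1} · (x̄ - mu_0):
  S^{-1} · (x̄ - mu_0) = (-1.0866, 3.0547),
  (x̄ - mu_0)^T · [...] = (0.3333)·(-1.0866) + (4.5)·(3.0547) = 13.384.

Step 5 — scale by n: T² = 6 · 13.384 = 80.304.

T² ≈ 80.304


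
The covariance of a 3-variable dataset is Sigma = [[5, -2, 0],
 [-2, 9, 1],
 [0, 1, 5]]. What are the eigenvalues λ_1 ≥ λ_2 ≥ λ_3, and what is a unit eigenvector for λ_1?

Step 1 — characteristic polynomial p(λ) = det(λI - Sigma) = λ³ - tr·λ² + c_1·λ - det, where tr = trace, c_1 = sum of the principal 2×2 minors, det = det(Sigma):
  tr = 5 + 9 + 5 = 19,
  c_1 = (5·9 - (-2)²) + (5·5 - (0)²) + (9·5 - (1)²) = 41 + 25 + 44 = 110,
  det = 5·(9·5 - (1)²) - (-2)·((-2)·5 - (1)·(0)) + (0)·((-2)·(1) - 9·(0)) = 5·(44) - (-2)·(-10) + (0)·(-2) = 200.
  So p(λ) = λ³ - 19λ² + 110λ - 200.
Step 2 — look for an integer root (rational root theorem: any rational root is an integer divisor of 200). Testing λ = 4:
  p(4) = 64 - 304 + 440 - 200 = 0  ✓
  Dividing out (λ - 4): p(λ) = (λ - 4)(λ² - 15λ + 50).
Step 3 — remaining eigenvalues from the quadratic λ² - 15λ + 50 = 0:
  Δ = 15² - 4·50 = 225 - 200 = 25,  λ = (15 ± √25)/2 = (15 ± 5)/2 = 10 or 5.
  Sorted: λ_1 = 10,  λ_2 = 5,  λ_3 = 4  (check: sum = 19 = tr ✓).

Step 4 — unit eigenvector for λ_1 = 10: v spans the null space of (Sigma - λ_1 I), whose rows are
  r_1 = (-5, -2, 0),  r_2 = (-2, -1, 1),  r_3 = (0, 1, -5).
  v is orthogonal to every row, so take v ∝ r_1 × r_2 = ((-2)·(1) - (0)·(-1), (0)·(-2) - (-5)·(1), (-5)·(-1) - (-2)·(-2)) = (-2, 5, 1).
  Rescale (multiply by -1 so the first nonzero entry is positive): u = (2, -5, -1).
  ||u|| = √((2)² + (-5)² + (-1)²) = √(30) ≈ 5.4772,  v_1 = u/||u|| ≈ (0.3651, -0.9129, -0.1826) (||v_1|| = 1).

λ_1 = 10,  λ_2 = 5,  λ_3 = 4;  v_1 ≈ (0.3651, -0.9129, -0.1826)
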